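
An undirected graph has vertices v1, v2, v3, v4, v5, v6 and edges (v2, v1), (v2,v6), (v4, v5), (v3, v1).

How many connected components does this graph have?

2

From v1: component {v1, v2, v3, v6}.
From v4: component {v4, v5}.
That's 2 components.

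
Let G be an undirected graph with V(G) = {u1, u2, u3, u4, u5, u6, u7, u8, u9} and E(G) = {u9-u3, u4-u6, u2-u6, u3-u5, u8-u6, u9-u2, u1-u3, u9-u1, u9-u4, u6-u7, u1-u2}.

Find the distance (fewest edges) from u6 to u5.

4

Distance 0: u6.
Distance 1: u2, u4, u7, u8.
Distance 2: u1, u9.
Distance 3: u3.
Distance 4: u5 — contains u5.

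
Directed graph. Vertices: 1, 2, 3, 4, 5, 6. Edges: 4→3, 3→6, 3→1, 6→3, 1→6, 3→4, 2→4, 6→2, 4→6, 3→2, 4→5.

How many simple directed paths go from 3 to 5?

4

3→1→6→2→4→5
3→2→4→5
3→4→5
3→6→2→4→5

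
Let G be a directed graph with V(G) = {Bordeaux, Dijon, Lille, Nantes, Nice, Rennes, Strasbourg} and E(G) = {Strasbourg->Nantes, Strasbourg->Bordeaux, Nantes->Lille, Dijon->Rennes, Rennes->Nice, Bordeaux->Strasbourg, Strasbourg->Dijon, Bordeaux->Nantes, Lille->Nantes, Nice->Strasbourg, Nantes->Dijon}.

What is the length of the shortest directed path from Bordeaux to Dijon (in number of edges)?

Distance 0: Bordeaux.
Distance 1: Nantes, Strasbourg.
Distance 2: Dijon, Lille — contains Dijon.

2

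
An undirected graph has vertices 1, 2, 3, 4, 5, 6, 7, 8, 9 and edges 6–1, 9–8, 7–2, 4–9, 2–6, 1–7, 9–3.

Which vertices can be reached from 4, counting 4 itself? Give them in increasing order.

3, 4, 8, 9

Start at 4.
Its neighbours: 9.
Then their neighbours: 3, 8.
Nothing further is reachable.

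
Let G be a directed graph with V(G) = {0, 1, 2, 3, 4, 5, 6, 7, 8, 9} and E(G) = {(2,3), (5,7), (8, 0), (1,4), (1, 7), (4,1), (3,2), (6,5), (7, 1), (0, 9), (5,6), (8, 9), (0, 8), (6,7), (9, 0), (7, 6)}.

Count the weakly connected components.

From 0: component {0, 8, 9}.
From 1: component {1, 4, 5, 6, 7}.
From 2: component {2, 3}.
That's 3 components.

3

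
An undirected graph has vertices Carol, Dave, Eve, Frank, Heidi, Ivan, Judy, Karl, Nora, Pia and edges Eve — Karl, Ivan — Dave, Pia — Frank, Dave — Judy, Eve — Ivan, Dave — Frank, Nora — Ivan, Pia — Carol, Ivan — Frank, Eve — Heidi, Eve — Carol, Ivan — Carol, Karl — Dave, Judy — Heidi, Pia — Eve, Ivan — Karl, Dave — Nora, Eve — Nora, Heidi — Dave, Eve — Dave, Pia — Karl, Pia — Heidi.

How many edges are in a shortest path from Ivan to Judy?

2

Distance 0: Ivan.
Distance 1: Carol, Dave, Eve, Frank, Karl, Nora.
Distance 2: Heidi, Judy, Pia — contains Judy.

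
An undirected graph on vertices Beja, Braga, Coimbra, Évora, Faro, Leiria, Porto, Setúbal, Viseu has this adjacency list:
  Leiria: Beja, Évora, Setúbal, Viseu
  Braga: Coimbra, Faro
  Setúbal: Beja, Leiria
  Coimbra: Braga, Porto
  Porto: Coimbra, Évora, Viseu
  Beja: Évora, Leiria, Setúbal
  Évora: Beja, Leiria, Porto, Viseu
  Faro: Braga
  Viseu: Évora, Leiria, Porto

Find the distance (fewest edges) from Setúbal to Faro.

6

Distance 0: Setúbal.
Distance 1: Beja, Leiria.
Distance 2: Évora, Viseu.
Distance 3: Porto.
Distance 4: Coimbra.
Distance 5: Braga.
Distance 6: Faro — contains Faro.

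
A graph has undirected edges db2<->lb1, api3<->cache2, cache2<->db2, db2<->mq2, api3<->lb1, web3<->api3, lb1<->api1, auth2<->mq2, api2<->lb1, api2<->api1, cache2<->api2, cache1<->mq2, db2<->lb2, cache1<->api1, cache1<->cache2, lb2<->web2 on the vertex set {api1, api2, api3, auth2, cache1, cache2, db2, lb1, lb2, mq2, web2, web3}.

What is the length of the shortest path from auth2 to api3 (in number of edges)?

Distance 0: auth2.
Distance 1: mq2.
Distance 2: cache1, db2.
Distance 3: api1, cache2, lb1, lb2.
Distance 4: api2, api3, web2 — contains api3.

4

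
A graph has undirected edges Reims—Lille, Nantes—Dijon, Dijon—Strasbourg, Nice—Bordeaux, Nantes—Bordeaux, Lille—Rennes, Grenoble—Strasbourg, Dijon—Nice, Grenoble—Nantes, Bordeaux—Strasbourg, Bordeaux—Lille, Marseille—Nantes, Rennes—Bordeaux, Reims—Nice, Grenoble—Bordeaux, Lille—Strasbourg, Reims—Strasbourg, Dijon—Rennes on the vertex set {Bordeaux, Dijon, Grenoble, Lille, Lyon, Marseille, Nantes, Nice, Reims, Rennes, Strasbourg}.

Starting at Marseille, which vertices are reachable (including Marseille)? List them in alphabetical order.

Start at Marseille.
Its neighbours: Nantes.
Then their neighbours: Bordeaux, Dijon, Grenoble.
Then next layer: Lille, Nice, Rennes, Strasbourg.
Then next layer: Reims.
Nothing further is reachable.

Bordeaux, Dijon, Grenoble, Lille, Marseille, Nantes, Nice, Reims, Rennes, Strasbourg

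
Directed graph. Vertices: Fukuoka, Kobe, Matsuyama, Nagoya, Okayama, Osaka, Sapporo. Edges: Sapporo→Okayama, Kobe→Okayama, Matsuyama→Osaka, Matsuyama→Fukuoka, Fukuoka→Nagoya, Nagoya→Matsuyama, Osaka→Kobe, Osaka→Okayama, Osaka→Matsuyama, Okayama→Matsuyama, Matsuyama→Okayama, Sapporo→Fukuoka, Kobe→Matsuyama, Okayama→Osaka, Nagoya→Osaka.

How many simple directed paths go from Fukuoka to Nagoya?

Fukuoka→Nagoya

1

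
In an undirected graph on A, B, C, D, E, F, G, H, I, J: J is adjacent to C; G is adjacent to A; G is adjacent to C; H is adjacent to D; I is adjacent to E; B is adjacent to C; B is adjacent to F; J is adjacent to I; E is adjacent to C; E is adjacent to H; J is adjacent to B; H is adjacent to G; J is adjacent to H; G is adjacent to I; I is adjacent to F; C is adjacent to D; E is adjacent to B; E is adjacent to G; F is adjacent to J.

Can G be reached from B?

Yes

Explore from B.
Distance 1: reach C, E, F, J.
Distance 2: reach D, G, H, I.
Found G.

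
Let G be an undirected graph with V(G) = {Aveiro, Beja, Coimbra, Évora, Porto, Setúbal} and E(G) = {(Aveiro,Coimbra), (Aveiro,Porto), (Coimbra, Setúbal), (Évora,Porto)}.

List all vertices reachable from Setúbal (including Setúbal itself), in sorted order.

Start at Setúbal.
Its neighbours: Coimbra.
Then their neighbours: Aveiro.
Then next layer: Porto.
Then next layer: Évora.
Nothing further is reachable.

Aveiro, Coimbra, Évora, Porto, Setúbal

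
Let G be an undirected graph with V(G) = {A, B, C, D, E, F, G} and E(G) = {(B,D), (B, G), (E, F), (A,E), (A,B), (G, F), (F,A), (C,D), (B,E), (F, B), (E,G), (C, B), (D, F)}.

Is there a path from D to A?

Explore from D.
Distance 1: reach B, C, F.
Distance 2: reach A, E, G.
Found A.

Yes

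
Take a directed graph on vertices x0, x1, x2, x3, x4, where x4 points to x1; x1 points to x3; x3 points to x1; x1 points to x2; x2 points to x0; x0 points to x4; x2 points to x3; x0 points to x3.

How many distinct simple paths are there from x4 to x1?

1

x4→x1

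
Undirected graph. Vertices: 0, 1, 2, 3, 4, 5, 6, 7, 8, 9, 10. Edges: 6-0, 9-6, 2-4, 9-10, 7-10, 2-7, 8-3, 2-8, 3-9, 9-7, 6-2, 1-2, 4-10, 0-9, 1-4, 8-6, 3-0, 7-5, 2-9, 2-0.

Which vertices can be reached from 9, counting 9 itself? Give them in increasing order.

0, 1, 2, 3, 4, 5, 6, 7, 8, 9, 10

Start at 9.
Its neighbours: 0, 2, 3, 6, 7, 10.
Then their neighbours: 1, 4, 5, 8.
Every vertex is now reached.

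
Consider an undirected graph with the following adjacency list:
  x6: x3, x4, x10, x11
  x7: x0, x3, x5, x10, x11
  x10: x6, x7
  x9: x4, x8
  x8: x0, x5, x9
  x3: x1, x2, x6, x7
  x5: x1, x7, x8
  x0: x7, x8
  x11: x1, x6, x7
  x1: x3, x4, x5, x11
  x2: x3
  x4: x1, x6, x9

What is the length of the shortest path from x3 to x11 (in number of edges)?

Distance 0: x3.
Distance 1: x1, x2, x6, x7.
Distance 2: x0, x4, x5, x10, x11 — contains x11.

2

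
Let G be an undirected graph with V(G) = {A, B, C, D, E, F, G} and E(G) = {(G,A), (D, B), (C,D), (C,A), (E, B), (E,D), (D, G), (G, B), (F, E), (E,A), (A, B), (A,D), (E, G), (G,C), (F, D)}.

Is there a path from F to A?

Yes

Explore from F.
Distance 1: reach D, E.
Distance 2: reach A, B, C, G.
Found A.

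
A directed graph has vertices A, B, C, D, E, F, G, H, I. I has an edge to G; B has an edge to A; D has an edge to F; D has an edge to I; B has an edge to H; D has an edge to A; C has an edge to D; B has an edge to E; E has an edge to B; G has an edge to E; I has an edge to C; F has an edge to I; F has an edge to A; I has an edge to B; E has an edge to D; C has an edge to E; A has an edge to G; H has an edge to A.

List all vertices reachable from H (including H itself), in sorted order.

Start at H.
Its neighbours: A.
Then their neighbours: G.
Then next layer: E.
Then next layer: B, D.
Then next layer: F, I.
Then next layer: C.
Every vertex is now reached.

A, B, C, D, E, F, G, H, I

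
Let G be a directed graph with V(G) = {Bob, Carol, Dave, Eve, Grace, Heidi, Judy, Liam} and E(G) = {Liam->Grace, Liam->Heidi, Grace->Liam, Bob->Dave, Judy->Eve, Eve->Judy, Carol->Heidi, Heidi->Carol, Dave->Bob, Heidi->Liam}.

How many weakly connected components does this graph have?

3

From Bob: component {Bob, Dave}.
From Carol: component {Carol, Grace, Heidi, Liam}.
From Eve: component {Eve, Judy}.
That's 3 components.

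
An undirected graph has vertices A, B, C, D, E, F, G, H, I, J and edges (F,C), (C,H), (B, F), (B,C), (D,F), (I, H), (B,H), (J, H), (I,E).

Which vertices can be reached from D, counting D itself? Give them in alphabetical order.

Start at D.
Its neighbours: F.
Then their neighbours: B, C.
Then next layer: H.
Then next layer: I, J.
Then next layer: E.
Nothing further is reachable.

B, C, D, E, F, H, I, J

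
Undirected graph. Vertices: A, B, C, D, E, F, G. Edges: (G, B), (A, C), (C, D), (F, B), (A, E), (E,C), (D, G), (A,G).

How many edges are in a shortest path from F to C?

4

Distance 0: F.
Distance 1: B.
Distance 2: G.
Distance 3: A, D.
Distance 4: C, E — contains C.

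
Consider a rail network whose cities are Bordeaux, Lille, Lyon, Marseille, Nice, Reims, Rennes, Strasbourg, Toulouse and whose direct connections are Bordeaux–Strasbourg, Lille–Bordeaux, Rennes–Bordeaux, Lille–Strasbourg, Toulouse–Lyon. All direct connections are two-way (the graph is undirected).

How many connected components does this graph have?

5

From Bordeaux: component {Bordeaux, Lille, Rennes, Strasbourg}.
From Lyon: component {Lyon, Toulouse}.
From Marseille: component {Marseille}.
From Nice: component {Nice}.
From Reims: component {Reims}.
That's 5 components.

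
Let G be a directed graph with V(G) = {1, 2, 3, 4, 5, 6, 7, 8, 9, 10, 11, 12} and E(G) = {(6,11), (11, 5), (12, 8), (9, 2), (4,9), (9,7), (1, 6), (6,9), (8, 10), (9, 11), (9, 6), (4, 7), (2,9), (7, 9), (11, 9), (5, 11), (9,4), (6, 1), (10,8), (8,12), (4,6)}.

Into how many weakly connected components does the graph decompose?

From 1: component {1, 2, 4, 5, 6, 7, 9, 11}.
From 3: component {3}.
From 8: component {8, 10, 12}.
That's 3 components.

3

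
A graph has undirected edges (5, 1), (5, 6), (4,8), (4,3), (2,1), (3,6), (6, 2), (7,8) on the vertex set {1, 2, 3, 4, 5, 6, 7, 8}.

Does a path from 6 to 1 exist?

Yes

Explore from 6.
Distance 1: reach 2, 3, 5.
Distance 2: reach 1, 4.
Found 1.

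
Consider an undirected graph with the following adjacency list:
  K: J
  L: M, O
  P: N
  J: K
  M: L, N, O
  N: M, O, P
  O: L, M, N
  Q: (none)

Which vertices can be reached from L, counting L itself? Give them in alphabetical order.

Start at L.
Its neighbours: M, O.
Then their neighbours: N.
Then next layer: P.
Nothing further is reachable.

L, M, N, O, P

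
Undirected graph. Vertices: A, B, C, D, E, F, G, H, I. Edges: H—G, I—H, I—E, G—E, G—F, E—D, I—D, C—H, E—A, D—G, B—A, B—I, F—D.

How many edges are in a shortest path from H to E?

Distance 0: H.
Distance 1: C, G, I.
Distance 2: B, D, E, F — contains E.

2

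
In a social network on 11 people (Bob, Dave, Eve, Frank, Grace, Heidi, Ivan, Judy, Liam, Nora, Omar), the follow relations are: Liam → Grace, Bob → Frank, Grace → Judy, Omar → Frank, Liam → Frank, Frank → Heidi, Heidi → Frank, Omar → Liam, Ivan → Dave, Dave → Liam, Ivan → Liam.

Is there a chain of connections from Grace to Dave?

No

Explore from Grace.
Distance 1: reach Judy.
The search from Grace is exhausted; no directed path reaches Dave.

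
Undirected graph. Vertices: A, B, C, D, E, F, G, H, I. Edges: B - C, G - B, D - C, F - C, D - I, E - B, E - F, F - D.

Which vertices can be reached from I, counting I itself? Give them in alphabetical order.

B, C, D, E, F, G, I

Start at I.
Its neighbours: D.
Then their neighbours: C, F.
Then next layer: B, E.
Then next layer: G.
Nothing further is reachable.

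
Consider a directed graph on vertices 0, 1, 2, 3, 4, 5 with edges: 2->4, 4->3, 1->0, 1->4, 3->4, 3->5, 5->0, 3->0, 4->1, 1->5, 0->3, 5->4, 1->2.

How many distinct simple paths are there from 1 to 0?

1→0
1→2→4→3→0
1→2→4→3→5→0
1→4→3→0
1→4→3→5→0
1→5→0
1→5→4→3→0

7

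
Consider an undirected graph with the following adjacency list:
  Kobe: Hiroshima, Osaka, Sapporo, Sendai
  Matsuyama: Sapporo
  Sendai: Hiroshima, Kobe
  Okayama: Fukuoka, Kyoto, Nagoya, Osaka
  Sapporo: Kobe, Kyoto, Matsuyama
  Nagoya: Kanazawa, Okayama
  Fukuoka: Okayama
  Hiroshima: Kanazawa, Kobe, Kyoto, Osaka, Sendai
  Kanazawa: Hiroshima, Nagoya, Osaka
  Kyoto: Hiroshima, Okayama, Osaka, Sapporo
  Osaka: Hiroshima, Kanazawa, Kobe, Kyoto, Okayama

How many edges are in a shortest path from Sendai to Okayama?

3

Distance 0: Sendai.
Distance 1: Hiroshima, Kobe.
Distance 2: Kanazawa, Kyoto, Osaka, Sapporo.
Distance 3: Matsuyama, Nagoya, Okayama — contains Okayama.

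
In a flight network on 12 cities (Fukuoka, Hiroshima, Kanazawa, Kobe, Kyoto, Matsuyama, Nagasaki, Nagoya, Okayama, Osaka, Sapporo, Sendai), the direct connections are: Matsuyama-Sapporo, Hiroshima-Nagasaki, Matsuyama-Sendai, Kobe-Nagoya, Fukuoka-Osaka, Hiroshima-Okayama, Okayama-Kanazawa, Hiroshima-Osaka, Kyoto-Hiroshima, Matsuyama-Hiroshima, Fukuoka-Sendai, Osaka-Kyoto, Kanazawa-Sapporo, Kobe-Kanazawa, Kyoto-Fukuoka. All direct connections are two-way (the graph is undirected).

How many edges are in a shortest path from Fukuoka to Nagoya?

Distance 0: Fukuoka.
Distance 1: Kyoto, Osaka, Sendai.
Distance 2: Hiroshima, Matsuyama.
Distance 3: Nagasaki, Okayama, Sapporo.
Distance 4: Kanazawa.
Distance 5: Kobe.
Distance 6: Nagoya — contains Nagoya.

6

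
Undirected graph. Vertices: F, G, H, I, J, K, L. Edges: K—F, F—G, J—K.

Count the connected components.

4

From F: component {F, G, J, K}.
From H: component {H}.
From I: component {I}.
From L: component {L}.
That's 4 components.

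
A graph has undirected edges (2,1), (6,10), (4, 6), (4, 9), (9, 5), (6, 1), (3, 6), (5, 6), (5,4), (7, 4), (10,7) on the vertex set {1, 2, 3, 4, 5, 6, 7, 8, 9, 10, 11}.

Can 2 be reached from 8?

8 has no edges, so nothing is reachable from it.

No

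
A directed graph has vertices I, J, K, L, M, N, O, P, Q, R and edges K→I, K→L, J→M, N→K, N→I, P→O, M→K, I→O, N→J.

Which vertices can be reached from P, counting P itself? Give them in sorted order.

O, P

Start at P.
Its neighbours: O.
Nothing further is reachable.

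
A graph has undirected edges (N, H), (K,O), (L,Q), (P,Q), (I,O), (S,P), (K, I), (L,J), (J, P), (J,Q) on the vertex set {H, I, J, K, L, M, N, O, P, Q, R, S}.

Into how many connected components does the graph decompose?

From H: component {H, N}.
From I: component {I, K, O}.
From J: component {J, L, P, Q, S}.
From M: component {M}.
From R: component {R}.
That's 5 components.

5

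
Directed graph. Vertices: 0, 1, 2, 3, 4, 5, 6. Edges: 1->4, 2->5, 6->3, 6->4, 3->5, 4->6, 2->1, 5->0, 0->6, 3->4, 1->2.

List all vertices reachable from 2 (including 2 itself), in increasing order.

Start at 2.
Its neighbours: 1, 5.
Then their neighbours: 0, 4.
Then next layer: 6.
Then next layer: 3.
Every vertex is now reached.

0, 1, 2, 3, 4, 5, 6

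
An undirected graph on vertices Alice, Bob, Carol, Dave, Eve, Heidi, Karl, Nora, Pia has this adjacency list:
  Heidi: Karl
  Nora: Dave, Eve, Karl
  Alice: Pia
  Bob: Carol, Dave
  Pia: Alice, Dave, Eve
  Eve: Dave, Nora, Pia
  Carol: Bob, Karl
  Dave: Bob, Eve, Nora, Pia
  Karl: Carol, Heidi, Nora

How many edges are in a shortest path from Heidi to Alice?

Distance 0: Heidi.
Distance 1: Karl.
Distance 2: Carol, Nora.
Distance 3: Bob, Dave, Eve.
Distance 4: Pia.
Distance 5: Alice — contains Alice.

5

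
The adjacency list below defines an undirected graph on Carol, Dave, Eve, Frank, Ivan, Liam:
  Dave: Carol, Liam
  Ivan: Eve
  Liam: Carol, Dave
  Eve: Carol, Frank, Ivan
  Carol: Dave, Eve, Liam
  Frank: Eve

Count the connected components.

From Carol: component {Carol, Dave, Eve, Frank, Ivan, Liam}.
That's 1 component.

1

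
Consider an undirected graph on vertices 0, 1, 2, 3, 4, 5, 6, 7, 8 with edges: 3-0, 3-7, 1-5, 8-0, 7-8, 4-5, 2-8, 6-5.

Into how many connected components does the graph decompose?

2

From 0: component {0, 2, 3, 7, 8}.
From 1: component {1, 4, 5, 6}.
That's 2 components.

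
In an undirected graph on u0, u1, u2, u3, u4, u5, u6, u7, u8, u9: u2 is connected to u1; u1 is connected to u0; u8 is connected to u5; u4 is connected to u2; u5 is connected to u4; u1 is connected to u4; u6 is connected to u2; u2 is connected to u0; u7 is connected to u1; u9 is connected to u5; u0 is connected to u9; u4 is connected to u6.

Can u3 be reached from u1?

Explore from u1.
Distance 1: reach u0, u2, u4, u7.
Distance 2: reach u5, u6, u9.
Distance 3: reach u8.
The search is exhausted without reaching u3; it lies in a different component.

No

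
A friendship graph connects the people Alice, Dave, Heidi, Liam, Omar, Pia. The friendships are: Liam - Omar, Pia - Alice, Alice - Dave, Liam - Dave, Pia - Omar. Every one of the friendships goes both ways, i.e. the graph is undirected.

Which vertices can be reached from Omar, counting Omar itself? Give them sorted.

Start at Omar.
Its neighbours: Liam, Pia.
Then their neighbours: Alice, Dave.
Nothing further is reachable.

Alice, Dave, Liam, Omar, Pia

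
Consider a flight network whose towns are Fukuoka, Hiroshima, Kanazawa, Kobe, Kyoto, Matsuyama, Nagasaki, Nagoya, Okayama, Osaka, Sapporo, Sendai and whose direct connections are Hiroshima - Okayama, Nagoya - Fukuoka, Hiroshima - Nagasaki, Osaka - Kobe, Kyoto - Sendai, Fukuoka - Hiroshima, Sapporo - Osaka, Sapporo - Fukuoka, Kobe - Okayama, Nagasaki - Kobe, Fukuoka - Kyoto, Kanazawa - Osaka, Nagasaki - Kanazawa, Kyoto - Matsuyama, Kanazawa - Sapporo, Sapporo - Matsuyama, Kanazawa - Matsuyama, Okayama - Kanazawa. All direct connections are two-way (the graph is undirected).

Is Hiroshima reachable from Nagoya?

Explore from Nagoya.
Distance 1: reach Fukuoka.
Distance 2: reach Hiroshima, Kyoto, Sapporo.
Found Hiroshima.

Yes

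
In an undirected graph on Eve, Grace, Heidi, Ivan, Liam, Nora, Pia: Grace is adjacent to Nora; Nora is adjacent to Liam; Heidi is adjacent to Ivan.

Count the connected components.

4

From Eve: component {Eve}.
From Grace: component {Grace, Liam, Nora}.
From Heidi: component {Heidi, Ivan}.
From Pia: component {Pia}.
That's 4 components.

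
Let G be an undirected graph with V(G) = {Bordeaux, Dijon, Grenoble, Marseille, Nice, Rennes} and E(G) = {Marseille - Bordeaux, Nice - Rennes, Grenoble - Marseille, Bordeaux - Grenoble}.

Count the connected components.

From Bordeaux: component {Bordeaux, Grenoble, Marseille}.
From Dijon: component {Dijon}.
From Nice: component {Nice, Rennes}.
That's 3 components.

3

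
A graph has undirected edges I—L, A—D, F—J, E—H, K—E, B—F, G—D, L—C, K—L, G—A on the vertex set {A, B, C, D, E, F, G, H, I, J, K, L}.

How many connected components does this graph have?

3

From A: component {A, D, G}.
From B: component {B, F, J}.
From C: component {C, E, H, I, K, L}.
That's 3 components.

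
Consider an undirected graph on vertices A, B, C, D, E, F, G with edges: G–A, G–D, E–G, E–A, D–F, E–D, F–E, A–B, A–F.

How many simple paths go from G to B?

8

G–A–B
G–D–E–A–B
G–D–E–F–A–B
G–D–F–A–B
G–D–F–E–A–B
G–E–A–B
G–E–D–F–A–B
G–E–F–A–B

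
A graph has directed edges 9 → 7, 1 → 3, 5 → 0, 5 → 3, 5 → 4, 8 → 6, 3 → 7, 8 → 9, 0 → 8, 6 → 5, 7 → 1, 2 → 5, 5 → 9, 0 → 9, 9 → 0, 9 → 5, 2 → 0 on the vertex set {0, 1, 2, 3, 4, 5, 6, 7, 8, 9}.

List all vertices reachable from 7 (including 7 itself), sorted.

1, 3, 7

Start at 7.
Its neighbours: 1.
Then their neighbours: 3.
Nothing further is reachable.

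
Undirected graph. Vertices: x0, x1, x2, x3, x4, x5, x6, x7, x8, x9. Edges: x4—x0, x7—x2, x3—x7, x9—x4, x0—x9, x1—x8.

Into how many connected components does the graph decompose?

From x0: component {x0, x4, x9}.
From x1: component {x1, x8}.
From x2: component {x2, x3, x7}.
From x5: component {x5}.
From x6: component {x6}.
That's 5 components.

5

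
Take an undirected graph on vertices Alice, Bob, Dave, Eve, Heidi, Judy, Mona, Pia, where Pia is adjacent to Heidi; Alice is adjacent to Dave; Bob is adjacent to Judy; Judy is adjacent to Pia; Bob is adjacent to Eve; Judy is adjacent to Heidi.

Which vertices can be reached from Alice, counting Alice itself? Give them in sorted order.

Start at Alice.
Its neighbours: Dave.
Nothing further is reachable.

Alice, Dave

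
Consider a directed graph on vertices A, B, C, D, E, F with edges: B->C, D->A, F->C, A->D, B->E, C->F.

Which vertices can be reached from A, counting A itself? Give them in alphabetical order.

A, D

Start at A.
Its neighbours: D.
Nothing further is reachable.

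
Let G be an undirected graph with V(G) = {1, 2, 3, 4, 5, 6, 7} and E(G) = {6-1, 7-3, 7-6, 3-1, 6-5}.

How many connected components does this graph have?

3

From 1: component {1, 3, 5, 6, 7}.
From 2: component {2}.
From 4: component {4}.
That's 3 components.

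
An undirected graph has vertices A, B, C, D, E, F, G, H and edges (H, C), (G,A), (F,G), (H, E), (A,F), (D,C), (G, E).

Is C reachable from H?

Yes

Explore from H.
Distance 1: reach C, E.
Found C.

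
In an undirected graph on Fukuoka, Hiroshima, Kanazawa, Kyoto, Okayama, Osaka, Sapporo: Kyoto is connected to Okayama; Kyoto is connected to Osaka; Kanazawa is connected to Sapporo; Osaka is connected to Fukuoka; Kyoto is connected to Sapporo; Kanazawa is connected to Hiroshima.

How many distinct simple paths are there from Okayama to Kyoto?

1

Okayama–Kyoto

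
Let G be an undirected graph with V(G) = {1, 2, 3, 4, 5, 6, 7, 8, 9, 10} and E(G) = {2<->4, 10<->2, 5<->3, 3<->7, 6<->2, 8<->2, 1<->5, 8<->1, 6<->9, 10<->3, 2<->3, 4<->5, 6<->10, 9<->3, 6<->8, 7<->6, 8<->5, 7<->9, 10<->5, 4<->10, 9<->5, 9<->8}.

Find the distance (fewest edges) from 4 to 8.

Distance 0: 4.
Distance 1: 2, 5, 10.
Distance 2: 1, 3, 6, 8, 9 — contains 8.

2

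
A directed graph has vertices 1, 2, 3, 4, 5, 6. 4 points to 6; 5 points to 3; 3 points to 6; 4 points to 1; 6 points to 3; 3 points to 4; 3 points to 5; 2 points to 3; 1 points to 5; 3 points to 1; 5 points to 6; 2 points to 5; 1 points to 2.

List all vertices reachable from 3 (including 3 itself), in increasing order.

Start at 3.
Its neighbours: 1, 4, 5, 6.
Then their neighbours: 2.
Every vertex is now reached.

1, 2, 3, 4, 5, 6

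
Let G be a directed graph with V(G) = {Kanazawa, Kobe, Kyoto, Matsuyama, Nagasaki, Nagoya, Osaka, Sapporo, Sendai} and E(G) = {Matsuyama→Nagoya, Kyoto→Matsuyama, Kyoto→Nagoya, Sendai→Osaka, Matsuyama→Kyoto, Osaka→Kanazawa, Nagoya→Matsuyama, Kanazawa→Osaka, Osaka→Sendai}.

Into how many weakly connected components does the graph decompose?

5

From Kanazawa: component {Kanazawa, Osaka, Sendai}.
From Kobe: component {Kobe}.
From Kyoto: component {Kyoto, Matsuyama, Nagoya}.
From Nagasaki: component {Nagasaki}.
From Sapporo: component {Sapporo}.
That's 5 components.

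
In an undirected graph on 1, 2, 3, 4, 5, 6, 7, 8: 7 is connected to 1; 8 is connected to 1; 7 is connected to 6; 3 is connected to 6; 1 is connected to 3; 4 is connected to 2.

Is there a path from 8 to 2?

Explore from 8.
Distance 1: reach 1.
Distance 2: reach 3, 7.
Distance 3: reach 6.
The search is exhausted without reaching 2; it lies in a different component.

No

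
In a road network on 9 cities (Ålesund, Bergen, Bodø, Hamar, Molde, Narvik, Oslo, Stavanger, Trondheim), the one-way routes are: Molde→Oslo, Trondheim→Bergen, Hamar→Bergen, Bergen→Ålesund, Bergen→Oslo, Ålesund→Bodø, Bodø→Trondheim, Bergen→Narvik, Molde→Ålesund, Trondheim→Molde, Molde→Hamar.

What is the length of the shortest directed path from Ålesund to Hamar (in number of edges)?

4

Distance 0: Ålesund.
Distance 1: Bodø.
Distance 2: Trondheim.
Distance 3: Bergen, Molde.
Distance 4: Hamar, Narvik, Oslo — contains Hamar.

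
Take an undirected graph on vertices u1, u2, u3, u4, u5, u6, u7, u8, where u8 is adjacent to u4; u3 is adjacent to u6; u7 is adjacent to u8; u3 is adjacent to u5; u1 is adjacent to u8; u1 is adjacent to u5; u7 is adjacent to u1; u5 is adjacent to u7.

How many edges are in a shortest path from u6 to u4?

5

Distance 0: u6.
Distance 1: u3.
Distance 2: u5.
Distance 3: u1, u7.
Distance 4: u8.
Distance 5: u4 — contains u4.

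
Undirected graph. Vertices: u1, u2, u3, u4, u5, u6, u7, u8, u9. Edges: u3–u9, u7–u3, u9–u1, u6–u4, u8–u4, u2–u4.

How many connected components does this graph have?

3

From u1: component {u1, u3, u7, u9}.
From u2: component {u2, u4, u6, u8}.
From u5: component {u5}.
That's 3 components.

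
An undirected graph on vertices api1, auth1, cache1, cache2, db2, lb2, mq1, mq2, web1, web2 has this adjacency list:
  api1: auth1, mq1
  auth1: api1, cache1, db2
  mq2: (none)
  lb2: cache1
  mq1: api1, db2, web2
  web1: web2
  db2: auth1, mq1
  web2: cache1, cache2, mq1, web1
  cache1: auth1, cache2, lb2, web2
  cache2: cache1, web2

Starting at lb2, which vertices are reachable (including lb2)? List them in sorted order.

Start at lb2.
Its neighbours: cache1.
Then their neighbours: auth1, cache2, web2.
Then next layer: api1, db2, mq1, web1.
Nothing further is reachable.

api1, auth1, cache1, cache2, db2, lb2, mq1, web1, web2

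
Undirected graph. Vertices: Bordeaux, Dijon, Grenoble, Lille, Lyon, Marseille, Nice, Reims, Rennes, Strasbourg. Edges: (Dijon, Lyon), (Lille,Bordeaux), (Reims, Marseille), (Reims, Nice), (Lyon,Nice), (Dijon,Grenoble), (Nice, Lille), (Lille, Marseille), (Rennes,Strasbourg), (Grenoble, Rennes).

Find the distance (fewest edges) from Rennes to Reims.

Distance 0: Rennes.
Distance 1: Grenoble, Strasbourg.
Distance 2: Dijon.
Distance 3: Lyon.
Distance 4: Nice.
Distance 5: Lille, Reims — contains Reims.

5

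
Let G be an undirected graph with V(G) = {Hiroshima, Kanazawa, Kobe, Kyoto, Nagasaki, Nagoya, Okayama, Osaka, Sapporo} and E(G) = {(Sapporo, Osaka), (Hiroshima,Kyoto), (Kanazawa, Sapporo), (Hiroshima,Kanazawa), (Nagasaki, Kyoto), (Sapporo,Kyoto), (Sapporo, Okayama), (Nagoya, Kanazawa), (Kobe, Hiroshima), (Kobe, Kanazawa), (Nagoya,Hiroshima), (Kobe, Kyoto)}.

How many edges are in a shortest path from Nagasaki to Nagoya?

Distance 0: Nagasaki.
Distance 1: Kyoto.
Distance 2: Hiroshima, Kobe, Sapporo.
Distance 3: Kanazawa, Nagoya, Okayama, Osaka — contains Nagoya.

3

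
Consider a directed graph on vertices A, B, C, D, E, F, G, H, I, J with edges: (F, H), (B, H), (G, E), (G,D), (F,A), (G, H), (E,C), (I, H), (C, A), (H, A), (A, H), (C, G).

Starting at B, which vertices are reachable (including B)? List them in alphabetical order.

A, B, H

Start at B.
Its neighbours: H.
Then their neighbours: A.
Nothing further is reachable.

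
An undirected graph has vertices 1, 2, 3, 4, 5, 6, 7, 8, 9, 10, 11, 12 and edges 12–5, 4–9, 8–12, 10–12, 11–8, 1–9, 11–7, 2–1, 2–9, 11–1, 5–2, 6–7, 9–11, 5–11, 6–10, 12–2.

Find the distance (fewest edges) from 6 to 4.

4

Distance 0: 6.
Distance 1: 7, 10.
Distance 2: 11, 12.
Distance 3: 1, 2, 5, 8, 9.
Distance 4: 4 — contains 4.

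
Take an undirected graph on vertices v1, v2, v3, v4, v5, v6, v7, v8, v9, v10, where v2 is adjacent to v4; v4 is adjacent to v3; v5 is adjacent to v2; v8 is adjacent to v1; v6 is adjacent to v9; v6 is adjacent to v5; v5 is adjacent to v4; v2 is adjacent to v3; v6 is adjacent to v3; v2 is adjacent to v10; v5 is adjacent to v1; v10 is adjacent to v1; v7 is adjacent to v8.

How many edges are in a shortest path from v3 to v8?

4

Distance 0: v3.
Distance 1: v2, v4, v6.
Distance 2: v5, v9, v10.
Distance 3: v1.
Distance 4: v8 — contains v8.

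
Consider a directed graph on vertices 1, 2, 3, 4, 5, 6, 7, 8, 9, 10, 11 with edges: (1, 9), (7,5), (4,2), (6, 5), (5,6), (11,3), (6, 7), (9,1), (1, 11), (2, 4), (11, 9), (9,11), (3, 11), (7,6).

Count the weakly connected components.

5

From 1: component {1, 3, 9, 11}.
From 2: component {2, 4}.
From 5: component {5, 6, 7}.
From 8: component {8}.
From 10: component {10}.
That's 5 components.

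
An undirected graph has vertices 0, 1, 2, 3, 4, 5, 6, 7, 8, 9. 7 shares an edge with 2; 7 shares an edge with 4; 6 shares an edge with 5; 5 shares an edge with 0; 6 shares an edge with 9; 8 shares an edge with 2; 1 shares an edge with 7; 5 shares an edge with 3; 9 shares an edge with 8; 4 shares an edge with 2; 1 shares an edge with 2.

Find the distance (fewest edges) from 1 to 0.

6

Distance 0: 1.
Distance 1: 2, 7.
Distance 2: 4, 8.
Distance 3: 9.
Distance 4: 6.
Distance 5: 5.
Distance 6: 0, 3 — contains 0.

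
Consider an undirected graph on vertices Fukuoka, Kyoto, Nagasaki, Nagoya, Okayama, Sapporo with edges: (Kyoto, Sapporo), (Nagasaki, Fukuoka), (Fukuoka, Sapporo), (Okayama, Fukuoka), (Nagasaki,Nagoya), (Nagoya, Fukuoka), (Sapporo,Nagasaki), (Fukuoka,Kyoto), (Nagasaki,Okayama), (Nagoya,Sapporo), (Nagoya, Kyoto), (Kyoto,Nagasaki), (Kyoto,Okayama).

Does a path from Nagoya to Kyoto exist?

Explore from Nagoya.
Distance 1: reach Fukuoka, Kyoto, Nagasaki, Sapporo.
Found Kyoto.

Yes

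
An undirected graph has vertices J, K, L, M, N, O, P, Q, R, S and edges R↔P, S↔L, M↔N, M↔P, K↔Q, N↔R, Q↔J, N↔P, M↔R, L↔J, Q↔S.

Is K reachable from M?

No

Explore from M.
Distance 1: reach N, P, R.
The search is exhausted without reaching K; it lies in a different component.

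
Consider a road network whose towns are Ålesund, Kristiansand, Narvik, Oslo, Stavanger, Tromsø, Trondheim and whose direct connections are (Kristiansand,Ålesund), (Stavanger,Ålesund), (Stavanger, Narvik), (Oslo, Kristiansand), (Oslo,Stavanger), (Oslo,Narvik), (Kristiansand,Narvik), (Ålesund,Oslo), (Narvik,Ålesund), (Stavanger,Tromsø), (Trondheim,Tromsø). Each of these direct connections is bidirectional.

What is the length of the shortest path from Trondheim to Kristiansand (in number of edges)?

4

Distance 0: Trondheim.
Distance 1: Tromsø.
Distance 2: Stavanger.
Distance 3: Ålesund, Narvik, Oslo.
Distance 4: Kristiansand — contains Kristiansand.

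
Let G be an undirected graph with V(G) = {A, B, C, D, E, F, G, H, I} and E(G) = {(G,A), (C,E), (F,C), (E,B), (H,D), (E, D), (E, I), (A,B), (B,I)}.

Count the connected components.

1

From A: component {A, B, C, D, E, F, G, H, I}.
That's 1 component.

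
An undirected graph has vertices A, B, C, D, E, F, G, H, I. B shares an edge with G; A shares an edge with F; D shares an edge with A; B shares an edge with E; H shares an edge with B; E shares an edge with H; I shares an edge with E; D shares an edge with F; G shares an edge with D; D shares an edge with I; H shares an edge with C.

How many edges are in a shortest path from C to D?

Distance 0: C.
Distance 1: H.
Distance 2: B, E.
Distance 3: G, I.
Distance 4: D — contains D.

4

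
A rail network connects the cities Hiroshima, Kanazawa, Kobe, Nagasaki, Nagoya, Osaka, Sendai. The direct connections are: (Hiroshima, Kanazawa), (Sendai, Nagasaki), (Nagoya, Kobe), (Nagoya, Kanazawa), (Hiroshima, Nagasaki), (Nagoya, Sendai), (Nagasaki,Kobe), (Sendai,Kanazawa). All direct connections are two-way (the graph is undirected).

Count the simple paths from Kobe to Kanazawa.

Kobe–Nagasaki–Hiroshima–Kanazawa
Kobe–Nagasaki–Sendai–Kanazawa
Kobe–Nagasaki–Sendai–Nagoya–Kanazawa
Kobe–Nagoya–Kanazawa
Kobe–Nagoya–Sendai–Kanazawa
Kobe–Nagoya–Sendai–Nagasaki–Hiroshima–Kanazawa

6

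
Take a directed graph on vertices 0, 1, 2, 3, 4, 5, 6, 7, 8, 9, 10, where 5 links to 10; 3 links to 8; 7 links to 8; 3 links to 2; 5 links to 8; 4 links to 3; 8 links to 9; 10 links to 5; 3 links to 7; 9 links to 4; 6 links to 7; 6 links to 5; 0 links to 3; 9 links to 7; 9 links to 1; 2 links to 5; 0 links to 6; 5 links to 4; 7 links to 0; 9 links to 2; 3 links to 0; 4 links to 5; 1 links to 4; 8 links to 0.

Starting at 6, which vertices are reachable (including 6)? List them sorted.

Start at 6.
Its neighbours: 5, 7.
Then their neighbours: 0, 4, 8, 10.
Then next layer: 3, 9.
Then next layer: 1, 2.
Every vertex is now reached.

0, 1, 2, 3, 4, 5, 6, 7, 8, 9, 10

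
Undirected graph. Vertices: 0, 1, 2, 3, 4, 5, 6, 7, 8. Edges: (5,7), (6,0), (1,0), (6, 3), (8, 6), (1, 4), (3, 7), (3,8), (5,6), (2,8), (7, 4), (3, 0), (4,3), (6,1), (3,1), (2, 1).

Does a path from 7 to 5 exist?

Explore from 7.
Distance 1: reach 3, 4, 5.
Found 5.

Yes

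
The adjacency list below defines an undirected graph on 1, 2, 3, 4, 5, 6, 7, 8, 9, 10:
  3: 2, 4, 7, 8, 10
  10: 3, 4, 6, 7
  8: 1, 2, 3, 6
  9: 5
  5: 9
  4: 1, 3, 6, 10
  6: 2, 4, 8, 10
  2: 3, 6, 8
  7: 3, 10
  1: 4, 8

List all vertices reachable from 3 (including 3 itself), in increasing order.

Start at 3.
Its neighbours: 2, 4, 7, 8, 10.
Then their neighbours: 1, 6.
Nothing further is reachable.

1, 2, 3, 4, 6, 7, 8, 10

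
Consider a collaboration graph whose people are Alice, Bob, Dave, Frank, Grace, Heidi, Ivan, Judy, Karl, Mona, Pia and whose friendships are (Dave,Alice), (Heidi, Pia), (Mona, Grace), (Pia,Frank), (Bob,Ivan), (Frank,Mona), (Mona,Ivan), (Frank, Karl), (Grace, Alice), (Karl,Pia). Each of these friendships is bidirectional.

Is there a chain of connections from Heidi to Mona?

Yes

Explore from Heidi.
Distance 1: reach Pia.
Distance 2: reach Frank, Karl.
Distance 3: reach Mona.
Found Mona.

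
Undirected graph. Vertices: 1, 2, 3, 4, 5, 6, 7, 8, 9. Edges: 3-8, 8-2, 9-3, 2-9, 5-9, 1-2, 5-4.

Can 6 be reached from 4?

No

Explore from 4.
Distance 1: reach 5.
Distance 2: reach 9.
Distance 3: reach 2, 3.
Distance 4: reach 1, 8.
The search is exhausted without reaching 6; it lies in a different component.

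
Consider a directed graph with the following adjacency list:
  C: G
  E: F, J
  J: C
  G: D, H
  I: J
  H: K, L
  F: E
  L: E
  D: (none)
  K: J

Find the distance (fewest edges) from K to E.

Distance 0: K.
Distance 1: J.
Distance 2: C.
Distance 3: G.
Distance 4: D, H.
Distance 5: L.
Distance 6: E — contains E.

6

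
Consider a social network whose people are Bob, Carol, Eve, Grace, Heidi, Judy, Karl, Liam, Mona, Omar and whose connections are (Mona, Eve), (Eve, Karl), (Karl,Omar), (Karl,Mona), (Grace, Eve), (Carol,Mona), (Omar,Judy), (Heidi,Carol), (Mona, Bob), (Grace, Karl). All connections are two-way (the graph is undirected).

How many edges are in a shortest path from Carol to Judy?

Distance 0: Carol.
Distance 1: Heidi, Mona.
Distance 2: Bob, Eve, Karl.
Distance 3: Grace, Omar.
Distance 4: Judy — contains Judy.

4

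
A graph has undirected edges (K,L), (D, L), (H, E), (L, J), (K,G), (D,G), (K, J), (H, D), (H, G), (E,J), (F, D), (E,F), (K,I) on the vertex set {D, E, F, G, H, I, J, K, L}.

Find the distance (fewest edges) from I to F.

Distance 0: I.
Distance 1: K.
Distance 2: G, J, L.
Distance 3: D, E, H.
Distance 4: F — contains F.

4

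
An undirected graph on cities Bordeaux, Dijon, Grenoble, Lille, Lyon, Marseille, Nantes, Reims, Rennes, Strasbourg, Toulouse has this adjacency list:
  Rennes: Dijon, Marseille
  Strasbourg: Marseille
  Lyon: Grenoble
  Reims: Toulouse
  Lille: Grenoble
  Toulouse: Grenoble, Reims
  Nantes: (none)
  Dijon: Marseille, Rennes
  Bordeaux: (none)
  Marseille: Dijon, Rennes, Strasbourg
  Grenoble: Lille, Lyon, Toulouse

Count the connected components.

4

From Bordeaux: component {Bordeaux}.
From Dijon: component {Dijon, Marseille, Rennes, Strasbourg}.
From Grenoble: component {Grenoble, Lille, Lyon, Reims, Toulouse}.
From Nantes: component {Nantes}.
That's 4 components.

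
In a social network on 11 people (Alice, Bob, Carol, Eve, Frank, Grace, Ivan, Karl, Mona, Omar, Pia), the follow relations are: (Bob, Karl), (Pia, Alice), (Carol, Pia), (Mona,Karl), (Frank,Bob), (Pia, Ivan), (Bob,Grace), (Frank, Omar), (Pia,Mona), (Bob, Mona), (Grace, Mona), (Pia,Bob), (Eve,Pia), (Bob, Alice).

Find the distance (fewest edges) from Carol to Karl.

Distance 0: Carol.
Distance 1: Pia.
Distance 2: Alice, Bob, Ivan, Mona.
Distance 3: Grace, Karl — contains Karl.

3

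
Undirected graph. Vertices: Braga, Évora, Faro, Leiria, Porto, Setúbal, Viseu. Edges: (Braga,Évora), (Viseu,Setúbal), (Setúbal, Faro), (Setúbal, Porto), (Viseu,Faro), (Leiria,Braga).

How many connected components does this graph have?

From Braga: component {Braga, Évora, Leiria}.
From Faro: component {Faro, Porto, Setúbal, Viseu}.
That's 2 components.

2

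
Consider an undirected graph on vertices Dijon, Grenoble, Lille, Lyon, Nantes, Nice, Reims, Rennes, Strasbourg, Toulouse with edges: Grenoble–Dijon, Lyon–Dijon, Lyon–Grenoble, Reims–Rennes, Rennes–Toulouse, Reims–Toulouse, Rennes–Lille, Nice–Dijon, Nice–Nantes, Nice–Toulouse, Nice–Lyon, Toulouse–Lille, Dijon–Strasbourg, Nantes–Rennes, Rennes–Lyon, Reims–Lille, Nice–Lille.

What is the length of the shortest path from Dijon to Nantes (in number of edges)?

2

Distance 0: Dijon.
Distance 1: Grenoble, Lyon, Nice, Strasbourg.
Distance 2: Lille, Nantes, Rennes, Toulouse — contains Nantes.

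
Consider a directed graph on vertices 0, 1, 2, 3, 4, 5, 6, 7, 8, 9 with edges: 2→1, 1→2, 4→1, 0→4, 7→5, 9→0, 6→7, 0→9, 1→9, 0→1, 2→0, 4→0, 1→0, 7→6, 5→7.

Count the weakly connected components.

From 0: component {0, 1, 2, 4, 9}.
From 3: component {3}.
From 5: component {5, 6, 7}.
From 8: component {8}.
That's 4 components.

4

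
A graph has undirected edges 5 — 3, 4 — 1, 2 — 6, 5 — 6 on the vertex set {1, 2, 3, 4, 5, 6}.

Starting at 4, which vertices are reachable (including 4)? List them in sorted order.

1, 4

Start at 4.
Its neighbours: 1.
Nothing further is reachable.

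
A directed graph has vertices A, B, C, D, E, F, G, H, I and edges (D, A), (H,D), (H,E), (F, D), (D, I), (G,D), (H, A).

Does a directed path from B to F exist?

B has no outgoing edges, so nothing is reachable from it.

No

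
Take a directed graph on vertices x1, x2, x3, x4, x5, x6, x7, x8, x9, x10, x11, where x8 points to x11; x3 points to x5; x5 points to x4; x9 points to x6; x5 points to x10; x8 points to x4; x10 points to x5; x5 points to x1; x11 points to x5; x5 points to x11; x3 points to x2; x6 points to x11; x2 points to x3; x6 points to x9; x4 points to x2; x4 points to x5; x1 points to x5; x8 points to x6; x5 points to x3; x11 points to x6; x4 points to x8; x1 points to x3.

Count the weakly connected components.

2

From x1: component {x1, x2, x3, x4, x5, x6, x8, x9, x10, x11}.
From x7: component {x7}.
That's 2 components.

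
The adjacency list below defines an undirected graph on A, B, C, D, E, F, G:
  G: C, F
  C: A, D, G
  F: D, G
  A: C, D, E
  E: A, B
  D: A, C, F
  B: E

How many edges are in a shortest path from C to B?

3

Distance 0: C.
Distance 1: A, D, G.
Distance 2: E, F.
Distance 3: B — contains B.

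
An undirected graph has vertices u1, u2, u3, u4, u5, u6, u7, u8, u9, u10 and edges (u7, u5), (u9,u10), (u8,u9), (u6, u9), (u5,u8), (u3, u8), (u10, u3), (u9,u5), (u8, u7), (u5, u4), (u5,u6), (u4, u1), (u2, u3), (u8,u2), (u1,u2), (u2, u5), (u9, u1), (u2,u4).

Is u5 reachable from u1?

Yes

Explore from u1.
Distance 1: reach u2, u4, u9.
Distance 2: reach u3, u5, u6, u8, u10.
Found u5.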